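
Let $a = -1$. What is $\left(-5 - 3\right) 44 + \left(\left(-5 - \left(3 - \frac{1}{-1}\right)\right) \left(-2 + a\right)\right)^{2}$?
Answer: $377$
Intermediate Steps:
$\left(-5 - 3\right) 44 + \left(\left(-5 - \left(3 - \frac{1}{-1}\right)\right) \left(-2 + a\right)\right)^{2} = \left(-5 - 3\right) 44 + \left(\left(-5 - \left(3 - \frac{1}{-1}\right)\right) \left(-2 - 1\right)\right)^{2} = \left(-8\right) 44 + \left(\left(-5 - 4\right) \left(-3\right)\right)^{2} = -352 + \left(\left(-5 - 4\right) \left(-3\right)\right)^{2} = -352 + \left(\left(-9\right) \left(-3\right)\right)^{2} = -352 + 27^{2} = -352 + 729 = 377$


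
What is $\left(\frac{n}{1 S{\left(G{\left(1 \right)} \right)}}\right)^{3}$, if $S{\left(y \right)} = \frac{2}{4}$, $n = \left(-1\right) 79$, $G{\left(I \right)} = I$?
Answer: $-3944312$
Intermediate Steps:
$n = -79$
$S{\left(y \right)} = \frac{1}{2}$ ($S{\left(y \right)} = 2 \cdot \frac{1}{4} = \frac{1}{2}$)
$\left(\frac{n}{1 S{\left(G{\left(1 \right)} \right)}}\right)^{3} = \left(- \frac{79}{1 \cdot \frac{1}{2}}\right)^{3} = \left(- 79 \frac{1}{\frac{1}{2}}\right)^{3} = \left(\left(-79\right) 2\right)^{3} = \left(-158\right)^{3} = -3944312$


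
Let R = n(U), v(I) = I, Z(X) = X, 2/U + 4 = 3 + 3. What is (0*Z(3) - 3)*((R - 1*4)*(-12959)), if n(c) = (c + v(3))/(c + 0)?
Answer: 0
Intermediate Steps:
U = 1 (U = 2/(-4 + (3 + 3)) = 2/(-4 + 6) = 2/2 = 2*(½) = 1)
n(c) = (3 + c)/c (n(c) = (c + 3)/(c + 0) = (3 + c)/c)
R = 4 (R = (3 + 1)/1 = 1*4 = 4)
(0*Z(3) - 3)*((R - 1*4)*(-12959)) = (0*3 - 3)*((4 - 1*4)*(-12959)) = (0 - 3)*((4 - 4)*(-12959)) = -0*(-12959) = -3*0 = 0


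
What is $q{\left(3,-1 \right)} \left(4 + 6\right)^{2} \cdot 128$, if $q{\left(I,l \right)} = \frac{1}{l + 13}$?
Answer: $\frac{3200}{3} \approx 1066.7$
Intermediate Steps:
$q{\left(I,l \right)} = \frac{1}{13 + l}$
$q{\left(3,-1 \right)} \left(4 + 6\right)^{2} \cdot 128 = \frac{\left(4 + 6\right)^{2}}{13 - 1} \cdot 128 = \frac{10^{2}}{12} \cdot 128 = \frac{1}{12} \cdot 100 \cdot 128 = \frac{25}{3} \cdot 128 = \frac{3200}{3}$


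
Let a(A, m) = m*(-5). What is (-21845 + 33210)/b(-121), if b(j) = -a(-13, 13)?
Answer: 2273/13 ≈ 174.85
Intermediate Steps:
a(A, m) = -5*m
b(j) = 65 (b(j) = -(-5)*13 = -1*(-65) = 65)
(-21845 + 33210)/b(-121) = (-21845 + 33210)/65 = 11365*(1/65) = 2273/13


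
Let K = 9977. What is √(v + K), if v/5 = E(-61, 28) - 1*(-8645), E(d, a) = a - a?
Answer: √53202 ≈ 230.66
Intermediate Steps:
E(d, a) = 0
v = 43225 (v = 5*(0 - 1*(-8645)) = 5*(0 + 8645) = 5*8645 = 43225)
√(v + K) = √(43225 + 9977) = √53202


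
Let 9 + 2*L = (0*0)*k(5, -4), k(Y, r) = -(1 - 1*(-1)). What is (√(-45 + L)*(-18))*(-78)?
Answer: 2106*I*√22 ≈ 9878.0*I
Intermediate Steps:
k(Y, r) = -2 (k(Y, r) = -(1 + 1) = -1*2 = -2)
L = -9/2 (L = -9/2 + ((0*0)*(-2))/2 = -9/2 + (0*(-2))/2 = -9/2 + (½)*0 = -9/2 + 0 = -9/2 ≈ -4.5000)
(√(-45 + L)*(-18))*(-78) = (√(-45 - 9/2)*(-18))*(-78) = (√(-99/2)*(-18))*(-78) = ((3*I*√22/2)*(-18))*(-78) = -27*I*√22*(-78) = 2106*I*√22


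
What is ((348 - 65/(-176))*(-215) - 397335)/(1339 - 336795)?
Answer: 83113255/59040256 ≈ 1.4077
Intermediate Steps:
((348 - 65/(-176))*(-215) - 397335)/(1339 - 336795) = ((348 - 65*(-1/176))*(-215) - 397335)/(-335456) = ((348 + 65/176)*(-215) - 397335)*(-1/335456) = ((61313/176)*(-215) - 397335)*(-1/335456) = (-13182295/176 - 397335)*(-1/335456) = -83113255/176*(-1/335456) = 83113255/59040256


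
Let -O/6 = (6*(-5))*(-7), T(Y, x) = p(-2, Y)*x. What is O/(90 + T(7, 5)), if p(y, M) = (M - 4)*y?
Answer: -21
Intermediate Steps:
p(y, M) = y*(-4 + M) (p(y, M) = (-4 + M)*y = y*(-4 + M))
T(Y, x) = x*(8 - 2*Y) (T(Y, x) = (-2*(-4 + Y))*x = (8 - 2*Y)*x = x*(8 - 2*Y))
O = -1260 (O = -6*6*(-5)*(-7) = -(-180)*(-7) = -6*210 = -1260)
O/(90 + T(7, 5)) = -1260/(90 + 2*5*(4 - 1*7)) = -1260/(90 + 2*5*(4 - 7)) = -1260/(90 + 2*5*(-3)) = -1260/(90 - 30) = -1260/60 = -1260*1/60 = -21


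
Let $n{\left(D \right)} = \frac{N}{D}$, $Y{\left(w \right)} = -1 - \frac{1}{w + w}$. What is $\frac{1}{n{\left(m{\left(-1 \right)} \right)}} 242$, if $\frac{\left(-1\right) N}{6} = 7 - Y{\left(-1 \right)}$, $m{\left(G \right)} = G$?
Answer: $\frac{242}{45} \approx 5.3778$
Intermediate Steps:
$Y{\left(w \right)} = -1 - \frac{1}{2 w}$
$N = -45$ ($N = - 6 \left(7 - \frac{- \frac{1}{2} - -1}{-1}\right) = - 6 \left(7 - - (- \frac{1}{2} + 1)\right) = - 6 \left(7 - \left(-1\right) \frac{1}{2}\right) = - 6 \left(7 - - \frac{1}{2}\right) = - 6 \left(7 + \frac{1}{2}\right) = \left(-6\right) \frac{15}{2} = -45$)
$n{\left(D \right)} = - \frac{45}{D}$
$\frac{1}{n{\left(m{\left(-1 \right)} \right)}} 242 = \frac{1}{\left(-45\right) \frac{1}{-1}} \cdot 242 = \frac{1}{\left(-45\right) \left(-1\right)} 242 = \frac{1}{45} \cdot 242 = \frac{242}{45}$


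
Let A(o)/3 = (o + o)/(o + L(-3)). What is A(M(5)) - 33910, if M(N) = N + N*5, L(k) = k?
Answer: -101710/3 ≈ -33903.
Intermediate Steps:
M(N) = 6*N (M(N) = N + 5*N = 6*N)
A(o) = 6*o/(-3 + o) (A(o) = 3*((o + o)/(o - 3)) = 3*((2*o)/(-3 + o)) = 3*(2*o/(-3 + o)) = 6*o/(-3 + o))
A(M(5)) - 33910 = 6*(6*5)/(-3 + 6*5) - 33910 = 6*30/(-3 + 30) - 33910 = 6*30/27 - 33910 = 6*30*(1/27) - 33910 = 20/3 - 33910 = -101710/3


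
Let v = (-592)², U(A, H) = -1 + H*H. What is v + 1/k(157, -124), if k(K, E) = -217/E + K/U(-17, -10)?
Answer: 462963340/1321 ≈ 3.5046e+5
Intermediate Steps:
U(A, H) = -1 + H²
k(K, E) = -217/E + K/99 (k(K, E) = -217/E + K/(-1 + (-10)²) = -217/E + K/(-1 + 100) = -217/E + K/99)
v = 350464
v + 1/k(157, -124) = 350464 + 1/(-217/(-124) + (1/99)*157) = 350464 + 1/(-217*(-1/124) + 157/99) = 350464 + 1/(7/4 + 157/99) = 350464 + 1/(1321/396) = 350464 + 396/1321 = 462963340/1321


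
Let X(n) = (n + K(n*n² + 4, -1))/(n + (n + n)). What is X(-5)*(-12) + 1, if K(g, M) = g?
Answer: -499/5 ≈ -99.800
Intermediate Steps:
X(n) = (4 + n + n³)/(3*n) (X(n) = (n + (n*n² + 4))/(n + (n + n)) = (n + (n³ + 4))/(n + 2*n) = (n + (4 + n³))/((3*n)) = (4 + n + n³)*(1/(3*n)) = (4 + n + n³)/(3*n))
X(-5)*(-12) + 1 = ((⅓)*(4 - 5 + (-5)³)/(-5))*(-12) + 1 = ((⅓)*(-⅕)*(4 - 5 - 125))*(-12) + 1 = ((⅓)*(-⅕)*(-126))*(-12) + 1 = (42/5)*(-12) + 1 = -504/5 + 1 = -499/5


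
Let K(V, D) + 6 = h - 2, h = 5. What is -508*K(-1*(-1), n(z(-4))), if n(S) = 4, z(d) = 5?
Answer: 1524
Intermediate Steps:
K(V, D) = -3 (K(V, D) = -6 + (5 - 2) = -6 + 3 = -3)
-508*K(-1*(-1), n(z(-4))) = -508*(-3) = 1524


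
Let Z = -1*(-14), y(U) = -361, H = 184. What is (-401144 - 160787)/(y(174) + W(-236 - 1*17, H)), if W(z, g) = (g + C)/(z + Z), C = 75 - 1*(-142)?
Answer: 134301509/86680 ≈ 1549.4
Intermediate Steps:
C = 217 (C = 75 + 142 = 217)
Z = 14
W(z, g) = (217 + g)/(14 + z) (W(z, g) = (g + 217)/(z + 14) = (217 + g)/(14 + z))
(-401144 - 160787)/(y(174) + W(-236 - 1*17, H)) = (-401144 - 160787)/(-361 + (217 + 184)/(14 + (-236 - 1*17))) = -561931/(-361 + 401/(14 + (-236 - 17))) = -561931/(-361 + 401/(14 - 253)) = -561931/(-361 + 401/(-239)) = -561931/(-361 - 1/239*401) = -561931/(-361 - 401/239) = -561931/(-86680/239) = -561931*(-239/86680) = 134301509/86680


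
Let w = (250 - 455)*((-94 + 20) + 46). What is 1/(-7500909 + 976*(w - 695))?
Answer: -1/2576989 ≈ -3.8805e-7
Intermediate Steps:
w = 5740 (w = -205*(-74 + 46) = -205*(-28) = 5740)
1/(-7500909 + 976*(w - 695)) = 1/(-7500909 + 976*(5740 - 695)) = 1/(-7500909 + 976*5045) = 1/(-7500909 + 4923920) = 1/(-2576989) = -1/2576989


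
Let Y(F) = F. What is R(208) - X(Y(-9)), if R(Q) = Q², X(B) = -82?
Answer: 43346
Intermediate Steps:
R(208) - X(Y(-9)) = 208² - 1*(-82) = 43264 + 82 = 43346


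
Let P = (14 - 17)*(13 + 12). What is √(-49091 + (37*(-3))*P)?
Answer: I*√40766 ≈ 201.91*I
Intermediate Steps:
P = -75 (P = -3*25 = -75)
√(-49091 + (37*(-3))*P) = √(-49091 + (37*(-3))*(-75)) = √(-49091 - 111*(-75)) = √(-49091 + 8325) = √(-40766) = I*√40766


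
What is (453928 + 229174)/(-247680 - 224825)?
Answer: -683102/472505 ≈ -1.4457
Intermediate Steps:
(453928 + 229174)/(-247680 - 224825) = 683102/(-472505) = 683102*(-1/472505) = -683102/472505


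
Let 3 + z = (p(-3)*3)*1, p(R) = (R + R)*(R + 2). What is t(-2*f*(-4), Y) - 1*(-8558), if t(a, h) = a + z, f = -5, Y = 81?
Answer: 8533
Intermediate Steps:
p(R) = 2*R*(2 + R) (p(R) = (2*R)*(2 + R) = 2*R*(2 + R))
z = 15 (z = -3 + ((2*(-3)*(2 - 3))*3)*1 = -3 + ((2*(-3)*(-1))*3)*1 = -3 + (6*3)*1 = -3 + 18*1 = -3 + 18 = 15)
t(a, h) = 15 + a (t(a, h) = a + 15 = 15 + a)
t(-2*f*(-4), Y) - 1*(-8558) = (15 - 2*(-5)*(-4)) - 1*(-8558) = (15 + 10*(-4)) + 8558 = (15 - 40) + 8558 = -25 + 8558 = 8533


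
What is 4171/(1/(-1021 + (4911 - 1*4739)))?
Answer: -3541179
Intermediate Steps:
4171/(1/(-1021 + (4911 - 1*4739))) = 4171/(1/(-1021 + (4911 - 4739))) = 4171/(1/(-1021 + 172)) = 4171/(1/(-849)) = 4171/(-1/849) = 4171*(-849) = -3541179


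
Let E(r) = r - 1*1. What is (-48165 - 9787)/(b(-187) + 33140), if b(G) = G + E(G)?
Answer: -57952/32765 ≈ -1.7687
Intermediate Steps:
E(r) = -1 + r (E(r) = r - 1 = -1 + r)
b(G) = -1 + 2*G (b(G) = G + (-1 + G) = -1 + 2*G)
(-48165 - 9787)/(b(-187) + 33140) = (-48165 - 9787)/((-1 + 2*(-187)) + 33140) = -57952/((-1 - 374) + 33140) = -57952/(-375 + 33140) = -57952/32765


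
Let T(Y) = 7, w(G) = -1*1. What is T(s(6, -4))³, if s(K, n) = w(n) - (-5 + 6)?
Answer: 343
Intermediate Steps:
w(G) = -1
s(K, n) = -2 (s(K, n) = -1 - (-5 + 6) = -1 - 1*1 = -1 - 1 = -2)
T(s(6, -4))³ = 7³ = 343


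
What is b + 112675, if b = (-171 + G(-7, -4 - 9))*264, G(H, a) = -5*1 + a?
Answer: 62779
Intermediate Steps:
G(H, a) = -5 + a
b = -49896 (b = (-171 + (-5 + (-4 - 9)))*264 = (-171 + (-5 - 13))*264 = (-171 - 18)*264 = -189*264 = -49896)
b + 112675 = -49896 + 112675 = 62779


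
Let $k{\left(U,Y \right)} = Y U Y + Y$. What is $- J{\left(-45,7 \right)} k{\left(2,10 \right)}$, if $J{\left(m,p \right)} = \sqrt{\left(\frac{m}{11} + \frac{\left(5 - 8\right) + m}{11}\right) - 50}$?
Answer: $- \frac{210 i \sqrt{7073}}{11} \approx - 1605.6 i$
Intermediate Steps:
$J{\left(m,p \right)} = \sqrt{- \frac{553}{11} + \frac{2 m}{11}}$ ($J{\left(m,p \right)} = \sqrt{\left(m \frac{1}{11} + \left(-3 + m\right) \frac{1}{11}\right) - 50} = \sqrt{\left(\frac{m}{11} + \left(- \frac{3}{11} + \frac{m}{11}\right)\right) - 50} = \sqrt{\left(- \frac{3}{11} + \frac{2 m}{11}\right) - 50} = \sqrt{- \frac{553}{11} + \frac{2 m}{11}}$)
$k{\left(U,Y \right)} = Y + U Y^{2}$ ($k{\left(U,Y \right)} = U Y Y + Y = U Y^{2} + Y = Y + U Y^{2}$)
$- J{\left(-45,7 \right)} k{\left(2,10 \right)} = - \frac{\sqrt{-6083 + 22 \left(-45\right)}}{11} \cdot 10 \left(1 + 2 \cdot 10\right) = - \frac{\sqrt{-6083 - 990}}{11} \cdot 10 \left(1 + 20\right) = - \frac{\sqrt{-7073}}{11} \cdot 10 \cdot 21 = - \frac{i \sqrt{7073}}{11} \cdot 210 = - \frac{210 i \sqrt{7073}}{11}$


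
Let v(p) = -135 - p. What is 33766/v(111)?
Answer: -16883/123 ≈ -137.26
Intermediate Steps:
33766/v(111) = 33766/(-135 - 1*111) = 33766/(-135 - 111) = 33766/(-246) = 33766*(-1/246) = -16883/123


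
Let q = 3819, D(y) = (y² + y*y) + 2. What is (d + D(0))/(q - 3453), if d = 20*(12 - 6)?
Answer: ⅓ ≈ 0.33333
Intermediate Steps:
D(y) = 2 + 2*y² (D(y) = (y² + y²) + 2 = 2*y² + 2 = 2 + 2*y²)
d = 120 (d = 20*6 = 120)
(d + D(0))/(q - 3453) = (120 + (2 + 2*0²))/(3819 - 3453) = (120 + (2 + 2*0))/366 = (120 + (2 + 0))*(1/366) = (120 + 2)*(1/366) = 122*(1/366) = ⅓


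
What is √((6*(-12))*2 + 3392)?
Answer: 4*√203 ≈ 56.991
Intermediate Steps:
√((6*(-12))*2 + 3392) = √(-72*2 + 3392) = √(-144 + 3392) = √3248 = 4*√203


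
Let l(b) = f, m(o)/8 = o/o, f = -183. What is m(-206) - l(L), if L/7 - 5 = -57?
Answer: 191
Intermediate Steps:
L = -364 (L = 35 + 7*(-57) = 35 - 399 = -364)
m(o) = 8 (m(o) = 8*(o/o) = 8*1 = 8)
l(b) = -183
m(-206) - l(L) = 8 - 1*(-183) = 8 + 183 = 191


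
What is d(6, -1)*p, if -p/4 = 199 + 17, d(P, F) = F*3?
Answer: 2592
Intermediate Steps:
d(P, F) = 3*F
p = -864 (p = -4*(199 + 17) = -4*216 = -864)
d(6, -1)*p = (3*(-1))*(-864) = -3*(-864) = 2592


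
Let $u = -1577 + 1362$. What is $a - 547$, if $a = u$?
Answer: $-762$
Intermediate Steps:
$u = -215$
$a = -215$
$a - 547 = -215 - 547 = -762$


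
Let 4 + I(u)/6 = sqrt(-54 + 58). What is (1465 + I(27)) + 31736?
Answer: 33189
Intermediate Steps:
I(u) = -12 (I(u) = -24 + 6*sqrt(-54 + 58) = -24 + 6*sqrt(4) = -24 + 6*2 = -24 + 12 = -12)
(1465 + I(27)) + 31736 = (1465 - 12) + 31736 = 1453 + 31736 = 33189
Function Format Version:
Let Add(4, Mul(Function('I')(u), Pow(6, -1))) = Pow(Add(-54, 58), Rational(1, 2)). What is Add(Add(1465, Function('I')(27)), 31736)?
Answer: 33189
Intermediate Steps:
Function('I')(u) = -12 (Function('I')(u) = Add(-24, Mul(6, Pow(Add(-54, 58), Rational(1, 2)))) = Add(-24, Mul(6, Pow(4, Rational(1, 2)))) = Add(-24, Mul(6, 2)) = Add(-24, 12) = -12)
Add(Add(1465, Function('I')(27)), 31736) = Add(Add(1465, -12), 31736) = Add(1453, 31736) = 33189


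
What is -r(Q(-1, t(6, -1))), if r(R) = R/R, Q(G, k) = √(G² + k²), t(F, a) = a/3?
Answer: -1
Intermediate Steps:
t(F, a) = a/3 (t(F, a) = a*(⅓) = a/3)
r(R) = 1
-r(Q(-1, t(6, -1))) = -1*1 = -1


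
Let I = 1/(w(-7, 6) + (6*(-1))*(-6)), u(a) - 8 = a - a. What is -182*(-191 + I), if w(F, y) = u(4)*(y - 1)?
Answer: 1320865/38 ≈ 34760.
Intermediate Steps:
u(a) = 8 (u(a) = 8 + (a - a) = 8 + 0 = 8)
w(F, y) = -8 + 8*y (w(F, y) = 8*(y - 1) = 8*(-1 + y) = -8 + 8*y)
I = 1/76 (I = 1/((-8 + 8*6) + (6*(-1))*(-6)) = 1/((-8 + 48) - 6*(-6)) = 1/(40 + 36) = 1/76 ≈ 0.013158)
-182*(-191 + I) = -182*(-191 + 1/76) = -182*(-14515/76) = 1320865/38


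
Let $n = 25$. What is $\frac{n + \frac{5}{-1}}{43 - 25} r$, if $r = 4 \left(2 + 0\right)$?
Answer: $\frac{80}{9} \approx 8.8889$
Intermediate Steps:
$r = 8$ ($r = 4 \cdot 2 = 8$)
$\frac{n + \frac{5}{-1}}{43 - 25} r = \frac{25 + \frac{5}{-1}}{43 - 25} \cdot 8 = \frac{25 + 5 \left(-1\right)}{18} \cdot 8 = \left(25 - 5\right) \frac{1}{18} \cdot 8 = 20 \cdot \frac{1}{18} \cdot 8 = \frac{10}{9} \cdot 8 = \frac{80}{9}$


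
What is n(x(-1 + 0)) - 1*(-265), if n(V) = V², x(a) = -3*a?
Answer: 274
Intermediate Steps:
n(x(-1 + 0)) - 1*(-265) = (-3*(-1 + 0))² - 1*(-265) = (-3*(-1))² + 265 = 3² + 265 = 9 + 265 = 274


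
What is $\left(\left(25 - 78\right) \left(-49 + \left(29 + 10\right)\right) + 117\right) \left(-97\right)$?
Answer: $-62759$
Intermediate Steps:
$\left(\left(25 - 78\right) \left(-49 + \left(29 + 10\right)\right) + 117\right) \left(-97\right) = \left(- 53 \left(-49 + 39\right) + 117\right) \left(-97\right) = \left(\left(-53\right) \left(-10\right) + 117\right) \left(-97\right) = \left(530 + 117\right) \left(-97\right) = 647 \left(-97\right) = -62759$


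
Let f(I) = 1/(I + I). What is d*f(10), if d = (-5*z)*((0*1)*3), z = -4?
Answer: 0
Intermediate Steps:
f(I) = 1/(2*I)
d = 0 (d = (-5*(-4))*((0*1)*3) = 20*(0*3) = 20*0 = 0)
d*f(10) = 0*((½)/10) = 0*((½)*(⅒)) = 0*(1/20) = 0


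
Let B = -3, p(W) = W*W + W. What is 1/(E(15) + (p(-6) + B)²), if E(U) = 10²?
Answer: 1/829 ≈ 0.0012063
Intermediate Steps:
p(W) = W + W² (p(W) = W² + W = W + W²)
E(U) = 100
1/(E(15) + (p(-6) + B)²) = 1/(100 + (-6*(1 - 6) - 3)²) = 1/(100 + (-6*(-5) - 3)²) = 1/(100 + (30 - 3)²) = 1/(100 + 27²) = 1/(100 + 729) = 1/829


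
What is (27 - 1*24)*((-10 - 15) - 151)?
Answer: -528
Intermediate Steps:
(27 - 1*24)*((-10 - 15) - 151) = (27 - 24)*(-25 - 151) = 3*(-176) = -528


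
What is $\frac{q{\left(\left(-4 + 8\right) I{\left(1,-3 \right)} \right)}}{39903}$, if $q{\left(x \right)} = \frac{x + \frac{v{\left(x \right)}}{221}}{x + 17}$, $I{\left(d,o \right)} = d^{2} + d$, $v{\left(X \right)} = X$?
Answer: $\frac{592}{73488025} \approx 8.0557 \cdot 10^{-6}$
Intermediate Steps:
$I{\left(d,o \right)} = d + d^{2}$
$q{\left(x \right)} = \frac{222 x}{221 \left(17 + x\right)}$ ($q{\left(x \right)} = \frac{x + \frac{x}{221}}{x + 17} = \frac{x + x \frac{1}{221}}{17 + x} = \frac{x + \frac{x}{221}}{17 + x} = \frac{\frac{222}{221} x}{17 + x} = \frac{222 x}{221 \left(17 + x\right)}$)
$\frac{q{\left(\left(-4 + 8\right) I{\left(1,-3 \right)} \right)}}{39903} = \frac{\frac{222}{221} \left(-4 + 8\right) 1 \left(1 + 1\right) \frac{1}{17 + \left(-4 + 8\right) 1 \left(1 + 1\right)}}{39903} = \frac{222 \cdot 4 \cdot 1 \cdot 2}{221 \left(17 + 4 \cdot 1 \cdot 2\right)} \frac{1}{39903} = \frac{222 \cdot 4 \cdot 2}{221 \left(17 + 4 \cdot 2\right)} \frac{1}{39903} = \frac{222}{221} \cdot 8 \frac{1}{17 + 8} \cdot \frac{1}{39903} = \frac{222}{221} \cdot 8 \cdot \frac{1}{25} \cdot \frac{1}{39903} = \frac{1776}{5525} \cdot \frac{1}{39903} = \frac{592}{73488025}$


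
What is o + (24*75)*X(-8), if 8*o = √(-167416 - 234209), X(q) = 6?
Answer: 10800 + 15*I*√1785/8 ≈ 10800.0 + 79.217*I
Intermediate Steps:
o = 15*I*√1785/8 (o = √(-167416 - 234209)/8 = √(-401625)/8 = (15*I*√1785)/8 = 15*I*√1785/8 ≈ 79.217*I)
o + (24*75)*X(-8) = 15*I*√1785/8 + (24*75)*6 = 15*I*√1785/8 + 1800*6 = 15*I*√1785/8 + 10800 = 10800 + 15*I*√1785/8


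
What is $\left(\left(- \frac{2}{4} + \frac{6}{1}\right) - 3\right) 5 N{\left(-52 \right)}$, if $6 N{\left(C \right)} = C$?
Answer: $- \frac{325}{3} \approx -108.33$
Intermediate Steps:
$N{\left(C \right)} = \frac{C}{6}$
$\left(\left(- \frac{2}{4} + \frac{6}{1}\right) - 3\right) 5 N{\left(-52 \right)} = \left(\left(- \frac{2}{4} + \frac{6}{1}\right) - 3\right) 5 \cdot \frac{1}{6} \left(-52\right) = \left(\left(\left(-2\right) \frac{1}{4} + 6 \cdot 1\right) - 3\right) 5 \left(- \frac{26}{3}\right) = \left(\left(- \frac{1}{2} + 6\right) - 3\right) 5 \left(- \frac{26}{3}\right) = \left(\frac{11}{2} - 3\right) 5 \left(- \frac{26}{3}\right) = \frac{5}{2} \cdot 5 \left(- \frac{26}{3}\right) = \frac{25}{2} \left(- \frac{26}{3}\right) = - \frac{325}{3}$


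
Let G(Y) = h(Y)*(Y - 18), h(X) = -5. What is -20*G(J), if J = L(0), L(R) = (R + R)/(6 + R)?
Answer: -1800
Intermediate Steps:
L(R) = 2*R/(6 + R) (L(R) = (2*R)/(6 + R) = 2*R/(6 + R))
J = 0 (J = 2*0/(6 + 0) = 2*0/6 = 2*0*(⅙) = 0)
G(Y) = 90 - 5*Y (G(Y) = -5*(Y - 18) = -5*(-18 + Y) = 90 - 5*Y)
-20*G(J) = -20*(90 - 5*0) = -20*(90 + 0) = -20*90 = -1800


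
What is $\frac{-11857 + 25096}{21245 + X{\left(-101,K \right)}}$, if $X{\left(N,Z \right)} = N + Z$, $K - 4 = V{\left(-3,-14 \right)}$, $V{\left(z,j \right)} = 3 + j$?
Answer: $\frac{13239}{21137} \approx 0.62634$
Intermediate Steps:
$K = -7$ ($K = 4 + \left(3 - 14\right) = 4 - 11 = -7$)
$\frac{-11857 + 25096}{21245 + X{\left(-101,K \right)}} = \frac{-11857 + 25096}{21245 - 108} = \frac{13239}{21245 - 108} = \frac{13239}{21137}$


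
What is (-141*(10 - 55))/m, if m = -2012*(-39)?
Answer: 2115/26156 ≈ 0.080861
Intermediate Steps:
m = 78468
(-141*(10 - 55))/m = -141*(10 - 55)/78468 = -141*(-45)*(1/78468) = 6345*(1/78468) = 2115/26156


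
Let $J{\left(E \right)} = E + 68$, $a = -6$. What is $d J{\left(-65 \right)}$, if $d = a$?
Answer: $-18$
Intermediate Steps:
$d = -6$
$J{\left(E \right)} = 68 + E$
$d J{\left(-65 \right)} = - 6 \left(68 - 65\right) = \left(-6\right) 3 = -18$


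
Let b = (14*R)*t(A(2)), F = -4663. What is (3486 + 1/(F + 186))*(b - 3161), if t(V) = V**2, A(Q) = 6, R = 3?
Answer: -25735647829/4477 ≈ -5.7484e+6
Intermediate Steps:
b = 1512 (b = (14*3)*6**2 = 42*36 = 1512)
(3486 + 1/(F + 186))*(b - 3161) = (3486 + 1/(-4663 + 186))*(1512 - 3161) = (3486 + 1/(-4477))*(-1649) = (3486 - 1/4477)*(-1649) = (15606821/4477)*(-1649) = -25735647829/4477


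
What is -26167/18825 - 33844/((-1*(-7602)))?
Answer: -139339139/23851275 ≈ -5.8420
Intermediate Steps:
-26167/18825 - 33844/((-1*(-7602))) = -26167*1/18825 - 33844/7602 = -26167/18825 - 33844*1/7602 = -26167/18825 - 16922/3801 = -139339139/23851275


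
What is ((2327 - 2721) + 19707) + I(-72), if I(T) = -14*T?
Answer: 20321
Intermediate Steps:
((2327 - 2721) + 19707) + I(-72) = ((2327 - 2721) + 19707) - 14*(-72) = (-394 + 19707) + 1008 = 19313 + 1008 = 20321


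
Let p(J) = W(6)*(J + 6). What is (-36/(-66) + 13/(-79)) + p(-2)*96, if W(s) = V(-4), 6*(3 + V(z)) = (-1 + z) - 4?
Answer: -1501301/869 ≈ -1727.6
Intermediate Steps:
V(z) = -23/6 + z/6 (V(z) = -3 + ((-1 + z) - 4)/6 = -3 + (-5 + z)/6 = -3 + (-⅚ + z/6) = -23/6 + z/6)
W(s) = -9/2 (W(s) = -23/6 + (⅙)*(-4) = -23/6 - ⅔ = -9/2)
p(J) = -27 - 9*J/2 (p(J) = -9*(J + 6)/2 = -9*(6 + J)/2 = -27 - 9*J/2)
(-36/(-66) + 13/(-79)) + p(-2)*96 = (-36/(-66) + 13/(-79)) + (-27 - 9/2*(-2))*96 = (-36*(-1/66) + 13*(-1/79)) + (-27 + 9)*96 = (6/11 - 13/79) - 18*96 = 331/869 - 1728 = -1501301/869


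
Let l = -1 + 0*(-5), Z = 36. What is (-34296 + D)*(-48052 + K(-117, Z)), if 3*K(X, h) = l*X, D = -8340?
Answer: 2047082268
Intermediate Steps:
l = -1 (l = -1 + 0 = -1)
K(X, h) = -X/3 (K(X, h) = (-X)/3 = -X/3)
(-34296 + D)*(-48052 + K(-117, Z)) = (-34296 - 8340)*(-48052 - 1/3*(-117)) = -42636*(-48052 + 39) = -42636*(-48013) = 2047082268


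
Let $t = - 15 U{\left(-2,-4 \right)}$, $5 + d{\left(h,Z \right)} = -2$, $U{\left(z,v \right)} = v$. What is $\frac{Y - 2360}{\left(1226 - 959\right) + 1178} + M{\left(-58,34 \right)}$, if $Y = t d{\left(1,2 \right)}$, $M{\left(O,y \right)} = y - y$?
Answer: $- \frac{556}{289} \approx -1.9239$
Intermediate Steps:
$d{\left(h,Z \right)} = -7$ ($d{\left(h,Z \right)} = -5 - 2 = -7$)
$t = 60$ ($t = \left(-15\right) \left(-4\right) = 60$)
$M{\left(O,y \right)} = 0$
$Y = -420$ ($Y = 60 \left(-7\right) = -420$)
$\frac{Y - 2360}{\left(1226 - 959\right) + 1178} + M{\left(-58,34 \right)} = \frac{-420 - 2360}{\left(1226 - 959\right) + 1178} + 0 = - \frac{2780}{\left(1226 - 959\right) + 1178} + 0 = - \frac{2780}{267 + 1178} + 0 = - \frac{2780}{1445} + 0 = \left(-2780\right) \frac{1}{1445} + 0 = - \frac{556}{289} + 0 = - \frac{556}{289}$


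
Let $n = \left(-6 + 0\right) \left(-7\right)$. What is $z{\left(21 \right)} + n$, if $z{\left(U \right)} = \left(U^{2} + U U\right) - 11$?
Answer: $913$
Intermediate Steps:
$z{\left(U \right)} = -11 + 2 U^{2}$ ($z{\left(U \right)} = \left(U^{2} + U^{2}\right) - 11 = 2 U^{2} - 11 = -11 + 2 U^{2}$)
$n = 42$ ($n = \left(-6\right) \left(-7\right) = 42$)
$z{\left(21 \right)} + n = \left(-11 + 2 \cdot 21^{2}\right) + 42 = \left(-11 + 2 \cdot 441\right) + 42 = \left(-11 + 882\right) + 42 = 871 + 42 = 913$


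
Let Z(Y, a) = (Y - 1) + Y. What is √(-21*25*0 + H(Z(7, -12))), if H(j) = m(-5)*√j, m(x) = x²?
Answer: 5*13^(¼) ≈ 9.4941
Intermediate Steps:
Z(Y, a) = -1 + 2*Y (Z(Y, a) = (-1 + Y) + Y = -1 + 2*Y)
H(j) = 25*√j (H(j) = (-5)²*√j = 25*√j)
√(-21*25*0 + H(Z(7, -12))) = √(-21*25*0 + 25*√(-1 + 2*7)) = √(-525*0 + 25*√(-1 + 14)) = √(0 + 25*√13) = √(25*√13) = 5*13^(¼)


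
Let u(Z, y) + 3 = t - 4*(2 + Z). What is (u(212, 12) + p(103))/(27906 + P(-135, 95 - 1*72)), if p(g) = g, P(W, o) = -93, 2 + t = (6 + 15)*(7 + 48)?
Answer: 397/27813 ≈ 0.014274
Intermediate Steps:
t = 1153 (t = -2 + (6 + 15)*(7 + 48) = -2 + 21*55 = -2 + 1155 = 1153)
u(Z, y) = 1142 - 4*Z (u(Z, y) = -3 + (1153 - 4*(2 + Z)) = -3 + (1153 + (-8 - 4*Z)) = -3 + (1145 - 4*Z) = 1142 - 4*Z)
(u(212, 12) + p(103))/(27906 + P(-135, 95 - 1*72)) = ((1142 - 4*212) + 103)/(27906 - 93) = ((1142 - 848) + 103)/27813 = (294 + 103)*(1/27813) = 397*(1/27813) = 397/27813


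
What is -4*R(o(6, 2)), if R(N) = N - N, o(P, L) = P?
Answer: 0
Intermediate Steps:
R(N) = 0
-4*R(o(6, 2)) = -4*0 = 0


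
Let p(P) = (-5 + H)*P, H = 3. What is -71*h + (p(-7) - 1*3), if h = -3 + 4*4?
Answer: -912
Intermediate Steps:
p(P) = -2*P (p(P) = (-5 + 3)*P = -2*P)
h = 13 (h = -3 + 16 = 13)
-71*h + (p(-7) - 1*3) = -71*13 + (-2*(-7) - 1*3) = -923 + (14 - 3) = -923 + 11 = -912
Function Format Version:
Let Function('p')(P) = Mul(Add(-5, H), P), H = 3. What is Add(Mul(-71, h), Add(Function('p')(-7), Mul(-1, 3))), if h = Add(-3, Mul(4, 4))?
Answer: -912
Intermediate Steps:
Function('p')(P) = Mul(-2, P) (Function('p')(P) = Mul(Add(-5, 3), P) = Mul(-2, P))
h = 13 (h = Add(-3, 16) = 13)
Add(Mul(-71, h), Add(Function('p')(-7), Mul(-1, 3))) = Add(Mul(-71, 13), Add(Mul(-2, -7), Mul(-1, 3))) = Add(-923, Add(14, -3)) = Add(-923, 11) = -912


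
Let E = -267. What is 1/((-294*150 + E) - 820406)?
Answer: -1/864773 ≈ -1.1564e-6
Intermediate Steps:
1/((-294*150 + E) - 820406) = 1/((-294*150 - 267) - 820406) = 1/((-44100 - 267) - 820406) = 1/(-44367 - 820406) = 1/(-864773) = -1/864773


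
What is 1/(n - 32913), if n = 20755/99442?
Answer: -14206/467559113 ≈ -3.0383e-5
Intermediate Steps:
n = 2965/14206 (n = 20755*(1/99442) = 2965/14206 ≈ 0.20871)
1/(n - 32913) = 1/(2965/14206 - 32913) = 1/(-467559113/14206) = -14206/467559113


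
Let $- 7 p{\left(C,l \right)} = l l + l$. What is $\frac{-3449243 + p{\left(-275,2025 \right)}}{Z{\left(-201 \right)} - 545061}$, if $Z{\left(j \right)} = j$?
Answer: $\frac{28247351}{3816834} \approx 7.4007$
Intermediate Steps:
$p{\left(C,l \right)} = - \frac{l}{7} - \frac{l^{2}}{7}$ ($p{\left(C,l \right)} = - \frac{l l + l}{7} = - \frac{l^{2} + l}{7} = - \frac{l + l^{2}}{7} = - \frac{l}{7} - \frac{l^{2}}{7}$)
$\frac{-3449243 + p{\left(-275,2025 \right)}}{Z{\left(-201 \right)} - 545061} = \frac{-3449243 - \frac{2025 \left(1 + 2025\right)}{7}}{-201 - 545061} = \frac{-3449243 - \frac{2025}{7} \cdot 2026}{-545262} = \left(-3449243 - \frac{4102650}{7}\right) \left(- \frac{1}{545262}\right) = \left(- \frac{28247351}{7}\right) \left(- \frac{1}{545262}\right) = \frac{28247351}{3816834}$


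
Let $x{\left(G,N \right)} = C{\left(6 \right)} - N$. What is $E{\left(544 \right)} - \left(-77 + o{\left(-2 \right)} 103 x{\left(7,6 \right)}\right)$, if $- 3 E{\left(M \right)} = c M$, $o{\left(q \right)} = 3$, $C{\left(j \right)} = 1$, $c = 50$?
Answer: $- \frac{22334}{3} \approx -7444.7$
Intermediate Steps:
$x{\left(G,N \right)} = 1 - N$
$E{\left(M \right)} = - \frac{50 M}{3}$
$E{\left(544 \right)} - \left(-77 + o{\left(-2 \right)} 103 x{\left(7,6 \right)}\right) = \left(- \frac{50}{3}\right) 544 - \left(-77 + 3 \cdot 103 \left(1 - 6\right)\right) = - \frac{27200}{3} - \left(-77 + 309 \left(1 - 6\right)\right) = - \frac{27200}{3} - \left(-77 + 309 \left(-5\right)\right) = - \frac{27200}{3} - \left(-77 - 1545\right) = - \frac{27200}{3} - -1622 = - \frac{27200}{3} + 1622 = - \frac{22334}{3}$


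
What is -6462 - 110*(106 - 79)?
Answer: -9432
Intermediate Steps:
-6462 - 110*(106 - 79) = -6462 - 110*27 = -6462 - 2970 = -9432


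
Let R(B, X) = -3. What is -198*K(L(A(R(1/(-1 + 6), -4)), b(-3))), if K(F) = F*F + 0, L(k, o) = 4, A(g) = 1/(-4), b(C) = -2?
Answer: -3168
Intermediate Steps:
A(g) = -¼ (A(g) = 1*(-¼) = -¼)
K(F) = F² (K(F) = F² + 0 = F²)
-198*K(L(A(R(1/(-1 + 6), -4)), b(-3))) = -198*4² = -198*16 = -3168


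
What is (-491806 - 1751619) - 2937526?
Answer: -5180951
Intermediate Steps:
(-491806 - 1751619) - 2937526 = -2243425 - 2937526 = -5180951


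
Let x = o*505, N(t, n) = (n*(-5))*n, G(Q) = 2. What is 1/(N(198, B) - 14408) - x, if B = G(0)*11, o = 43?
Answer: -365420021/16828 ≈ -21715.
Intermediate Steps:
B = 22 (B = 2*11 = 22)
N(t, n) = -5*n² (N(t, n) = (-5*n)*n = -5*n²)
x = 21715 (x = 43*505 = 21715)
1/(N(198, B) - 14408) - x = 1/(-5*22² - 14408) - 1*21715 = 1/(-5*484 - 14408) - 21715 = 1/(-2420 - 14408) - 21715 = 1/(-16828) - 21715 = -1/16828 - 21715 = -365420021/16828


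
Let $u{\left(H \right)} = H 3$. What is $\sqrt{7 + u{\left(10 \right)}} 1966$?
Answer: $1966 \sqrt{37} \approx 11959.0$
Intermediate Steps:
$u{\left(H \right)} = 3 H$
$\sqrt{7 + u{\left(10 \right)}} 1966 = \sqrt{7 + 3 \cdot 10} \cdot 1966 = \sqrt{7 + 30} \cdot 1966 = \sqrt{37} \cdot 1966 = 1966 \sqrt{37}$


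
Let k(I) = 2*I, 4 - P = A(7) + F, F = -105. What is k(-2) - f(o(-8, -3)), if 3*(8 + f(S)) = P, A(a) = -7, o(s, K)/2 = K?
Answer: -104/3 ≈ -34.667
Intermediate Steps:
o(s, K) = 2*K
P = 116 (P = 4 - (-7 - 105) = 4 - 1*(-112) = 4 + 112 = 116)
f(S) = 92/3 (f(S) = -8 + (⅓)*116 = -8 + 116/3 = 92/3)
k(-2) - f(o(-8, -3)) = 2*(-2) - 1*92/3 = -4 - 92/3 = -104/3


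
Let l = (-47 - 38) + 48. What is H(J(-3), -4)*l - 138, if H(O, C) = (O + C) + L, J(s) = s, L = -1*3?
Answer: 232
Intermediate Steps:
L = -3
H(O, C) = -3 + C + O (H(O, C) = (O + C) - 3 = (C + O) - 3 = -3 + C + O)
l = -37 (l = -85 + 48 = -37)
H(J(-3), -4)*l - 138 = (-3 - 4 - 3)*(-37) - 138 = -10*(-37) - 138 = 370 - 138 = 232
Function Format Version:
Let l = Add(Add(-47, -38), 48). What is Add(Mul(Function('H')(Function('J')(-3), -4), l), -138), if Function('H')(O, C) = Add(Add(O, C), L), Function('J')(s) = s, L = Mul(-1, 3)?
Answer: 232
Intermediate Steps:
L = -3
Function('H')(O, C) = Add(-3, C, O) (Function('H')(O, C) = Add(Add(O, C), -3) = Add(Add(C, O), -3) = Add(-3, C, O))
l = -37 (l = Add(-85, 48) = -37)
Add(Mul(Function('H')(Function('J')(-3), -4), l), -138) = Add(Mul(Add(-3, -4, -3), -37), -138) = Add(Mul(-10, -37), -138) = Add(370, -138) = 232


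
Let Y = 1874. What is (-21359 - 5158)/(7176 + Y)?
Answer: -26517/9050 ≈ -2.9301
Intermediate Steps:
(-21359 - 5158)/(7176 + Y) = (-21359 - 5158)/(7176 + 1874) = -26517/9050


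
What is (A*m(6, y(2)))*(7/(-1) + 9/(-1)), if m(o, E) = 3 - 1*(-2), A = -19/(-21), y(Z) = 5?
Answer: -1520/21 ≈ -72.381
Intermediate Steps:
A = 19/21 (A = -19*(-1/21) = 19/21 ≈ 0.90476)
m(o, E) = 5 (m(o, E) = 3 + 2 = 5)
(A*m(6, y(2)))*(7/(-1) + 9/(-1)) = ((19/21)*5)*(7/(-1) + 9/(-1)) = 95*(7*(-1) + 9*(-1))/21 = 95*(-7 - 9)/21 = (95/21)*(-16) = -1520/21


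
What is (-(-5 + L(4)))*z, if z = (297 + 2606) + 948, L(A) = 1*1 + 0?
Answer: 15404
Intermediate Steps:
L(A) = 1 (L(A) = 1 + 0 = 1)
z = 3851 (z = 2903 + 948 = 3851)
(-(-5 + L(4)))*z = -(-5 + 1)*3851 = -1*(-4)*3851 = 4*3851 = 15404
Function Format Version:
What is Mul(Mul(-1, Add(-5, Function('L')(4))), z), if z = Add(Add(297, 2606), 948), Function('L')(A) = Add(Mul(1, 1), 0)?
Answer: 15404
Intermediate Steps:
Function('L')(A) = 1 (Function('L')(A) = Add(1, 0) = 1)
z = 3851 (z = Add(2903, 948) = 3851)
Mul(Mul(-1, Add(-5, Function('L')(4))), z) = Mul(Mul(-1, Add(-5, 1)), 3851) = Mul(Mul(-1, -4), 3851) = Mul(4, 3851) = 15404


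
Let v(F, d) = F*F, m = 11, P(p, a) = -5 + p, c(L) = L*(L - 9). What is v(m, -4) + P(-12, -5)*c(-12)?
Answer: -4163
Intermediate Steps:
c(L) = L*(-9 + L)
v(F, d) = F²
v(m, -4) + P(-12, -5)*c(-12) = 11² + (-5 - 12)*(-12*(-9 - 12)) = 121 - (-204)*(-21) = 121 - 17*252 = 121 - 4284 = -4163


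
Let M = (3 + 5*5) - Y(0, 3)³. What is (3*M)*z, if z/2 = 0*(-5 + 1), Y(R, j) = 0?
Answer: 0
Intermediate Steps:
z = 0 (z = 2*(0*(-5 + 1)) = 2*(0*(-4)) = 2*0 = 0)
M = 28 (M = (3 + 5*5) - 1*0³ = (3 + 25) - 1*0 = 28 + 0 = 28)
(3*M)*z = (3*28)*0 = 84*0 = 0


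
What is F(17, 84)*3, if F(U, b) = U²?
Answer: 867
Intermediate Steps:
F(17, 84)*3 = 17²*3 = 289*3 = 867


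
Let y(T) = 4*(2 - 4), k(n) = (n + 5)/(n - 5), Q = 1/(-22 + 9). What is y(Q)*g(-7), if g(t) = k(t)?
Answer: -4/3 ≈ -1.3333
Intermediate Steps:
Q = -1/13 (Q = 1/(-13) = -1/13 ≈ -0.076923)
k(n) = (5 + n)/(-5 + n)
y(T) = -8 (y(T) = 4*(-2) = -8)
g(t) = (5 + t)/(-5 + t)
y(Q)*g(-7) = -8*(5 - 7)/(-5 - 7) = -8*(-2)/(-12) = -(-2)*(-2)/3 = -8*⅙ = -4/3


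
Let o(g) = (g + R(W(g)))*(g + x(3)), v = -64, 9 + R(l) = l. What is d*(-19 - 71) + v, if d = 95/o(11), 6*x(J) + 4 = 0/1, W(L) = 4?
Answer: -6259/31 ≈ -201.90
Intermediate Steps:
x(J) = -2/3 (x(J) = -2/3 + (0/1)/6 = -2/3 + (0*1)/6 = -2/3 + (1/6)*0 = -2/3 + 0 = -2/3)
R(l) = -9 + l
o(g) = (-5 + g)*(-2/3 + g) (o(g) = (g + (-9 + 4))*(g - 2/3) = (g - 5)*(-2/3 + g) = (-5 + g)*(-2/3 + g))
d = 95/62 (d = 95/(10/3 + 11**2 - 17/3*11) = 95/(10/3 + 121 - 187/3) = 95/62 ≈ 1.5323)
d*(-19 - 71) + v = 95*(-19 - 71)/62 - 64 = (95/62)*(-90) - 64 = -4275/31 - 64 = -6259/31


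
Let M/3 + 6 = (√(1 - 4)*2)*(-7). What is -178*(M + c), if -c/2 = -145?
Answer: -48416 + 7476*I*√3 ≈ -48416.0 + 12949.0*I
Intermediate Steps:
c = 290 (c = -2*(-145) = 290)
M = -18 - 42*I*√3 (M = -18 + 3*((√(1 - 4)*2)*(-7)) = -18 + 3*((√(-3)*2)*(-7)) = -18 + 3*(((I*√3)*2)*(-7)) = -18 + 3*((2*I*√3)*(-7)) = -18 + 3*(-14*I*√3) = -18 - 42*I*√3 ≈ -18.0 - 72.746*I)
-178*(M + c) = -178*((-18 - 42*I*√3) + 290) = -178*(272 - 42*I*√3) = -48416 + 7476*I*√3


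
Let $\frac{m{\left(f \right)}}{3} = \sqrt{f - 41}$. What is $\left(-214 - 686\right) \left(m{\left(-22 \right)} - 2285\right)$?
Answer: $2056500 - 8100 i \sqrt{7} \approx 2.0565 \cdot 10^{6} - 21431.0 i$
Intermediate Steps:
$m{\left(f \right)} = 3 \sqrt{-41 + f}$ ($m{\left(f \right)} = 3 \sqrt{f - 41} = 3 \sqrt{-41 + f}$)
$\left(-214 - 686\right) \left(m{\left(-22 \right)} - 2285\right) = \left(-214 - 686\right) \left(3 \sqrt{-41 - 22} - 2285\right) = - 900 \left(3 \sqrt{-63} - 2285\right) = - 900 \left(3 \cdot 3 i \sqrt{7} - 2285\right) = - 900 \left(9 i \sqrt{7} - 2285\right) = - 900 \left(-2285 + 9 i \sqrt{7}\right) = 2056500 - 8100 i \sqrt{7}$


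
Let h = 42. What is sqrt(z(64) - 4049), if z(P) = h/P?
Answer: I*sqrt(259094)/8 ≈ 63.627*I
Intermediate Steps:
z(P) = 42/P
sqrt(z(64) - 4049) = sqrt(42/64 - 4049) = sqrt(42*(1/64) - 4049) = sqrt(21/32 - 4049) = sqrt(-129547/32) = I*sqrt(259094)/8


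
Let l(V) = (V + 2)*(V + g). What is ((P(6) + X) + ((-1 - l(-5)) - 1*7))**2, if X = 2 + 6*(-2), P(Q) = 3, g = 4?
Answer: 324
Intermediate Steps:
l(V) = (2 + V)*(4 + V) (l(V) = (V + 2)*(V + 4) = (2 + V)*(4 + V))
X = -10 (X = 2 - 12 = -10)
((P(6) + X) + ((-1 - l(-5)) - 1*7))**2 = ((3 - 10) + ((-1 - (8 + (-5)**2 + 6*(-5))) - 1*7))**2 = (-7 + ((-1 - (8 + 25 - 30)) - 7))**2 = (-7 + ((-1 - 1*3) - 7))**2 = (-7 + ((-1 - 3) - 7))**2 = (-7 + (-4 - 7))**2 = (-7 - 11)**2 = (-18)**2 = 324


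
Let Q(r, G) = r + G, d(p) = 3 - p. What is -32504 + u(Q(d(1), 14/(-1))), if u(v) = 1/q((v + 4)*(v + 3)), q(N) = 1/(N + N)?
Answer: -32360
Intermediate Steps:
q(N) = 1/(2*N)
Q(r, G) = G + r
u(v) = 2*(3 + v)*(4 + v) (u(v) = 1/(1/(2*(((v + 4)*(v + 3))))) = 1/(1/(2*(((4 + v)*(3 + v))))) = 1/(1/(2*(((3 + v)*(4 + v))))) = 1/((1/((3 + v)*(4 + v)))/2) = 1/(1/(2*(3 + v)*(4 + v))) = 2*(3 + v)*(4 + v))
-32504 + u(Q(d(1), 14/(-1))) = -32504 + (24 + 2*(14/(-1) + (3 - 1*1))² + 14*(14/(-1) + (3 - 1*1))) = -32504 + (24 + 2*(14*(-1) + (3 - 1))² + 14*(14*(-1) + (3 - 1))) = -32504 + (24 + 2*(-14 + 2)² + 14*(-14 + 2)) = -32504 + (24 + 2*(-12)² + 14*(-12)) = -32504 + (24 + 2*144 - 168) = -32504 + (24 + 288 - 168) = -32504 + 144 = -32360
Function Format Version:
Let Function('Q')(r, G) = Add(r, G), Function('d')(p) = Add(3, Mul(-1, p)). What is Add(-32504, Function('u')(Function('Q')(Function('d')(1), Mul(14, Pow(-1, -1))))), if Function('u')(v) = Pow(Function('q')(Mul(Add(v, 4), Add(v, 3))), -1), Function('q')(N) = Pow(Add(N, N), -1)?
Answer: -32360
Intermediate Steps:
Function('q')(N) = Mul(Rational(1, 2), Pow(N, -1)) (Function('q')(N) = Pow(Mul(2, N), -1) = Mul(Rational(1, 2), Pow(N, -1)))
Function('Q')(r, G) = Add(G, r)
Function('u')(v) = Mul(2, Add(3, v), Add(4, v)) (Function('u')(v) = Pow(Mul(Rational(1, 2), Pow(Mul(Add(v, 4), Add(v, 3)), -1)), -1) = Pow(Mul(Rational(1, 2), Pow(Mul(Add(4, v), Add(3, v)), -1)), -1) = Pow(Mul(Rational(1, 2), Pow(Mul(Add(3, v), Add(4, v)), -1)), -1) = Pow(Mul(Rational(1, 2), Mul(Pow(Add(3, v), -1), Pow(Add(4, v), -1))), -1) = Pow(Mul(Rational(1, 2), Pow(Add(3, v), -1), Pow(Add(4, v), -1)), -1) = Mul(2, Add(3, v), Add(4, v)))
Add(-32504, Function('u')(Function('Q')(Function('d')(1), Mul(14, Pow(-1, -1))))) = Add(-32504, Add(24, Mul(2, Pow(Add(Mul(14, Pow(-1, -1)), Add(3, Mul(-1, 1))), 2)), Mul(14, Add(Mul(14, Pow(-1, -1)), Add(3, Mul(-1, 1)))))) = Add(-32504, Add(24, Mul(2, Pow(Add(Mul(14, -1), Add(3, -1)), 2)), Mul(14, Add(Mul(14, -1), Add(3, -1))))) = Add(-32504, Add(24, Mul(2, Pow(Add(-14, 2), 2)), Mul(14, Add(-14, 2)))) = Add(-32504, Add(24, Mul(2, Pow(-12, 2)), Mul(14, -12))) = Add(-32504, Add(24, Mul(2, 144), -168)) = Add(-32504, Add(24, 288, -168)) = Add(-32504, 144) = -32360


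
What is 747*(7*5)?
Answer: 26145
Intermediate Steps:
747*(7*5) = 747*35 = 26145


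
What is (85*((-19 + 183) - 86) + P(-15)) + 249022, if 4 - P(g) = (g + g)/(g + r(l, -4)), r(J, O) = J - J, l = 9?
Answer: 255654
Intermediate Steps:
r(J, O) = 0
P(g) = 2 (P(g) = 4 - (g + g)/(g + 0) = 4 - 2*g/g = 4 - 1*2 = 4 - 2 = 2)
(85*((-19 + 183) - 86) + P(-15)) + 249022 = (85*((-19 + 183) - 86) + 2) + 249022 = (85*(164 - 86) + 2) + 249022 = (85*78 + 2) + 249022 = (6630 + 2) + 249022 = 6632 + 249022 = 255654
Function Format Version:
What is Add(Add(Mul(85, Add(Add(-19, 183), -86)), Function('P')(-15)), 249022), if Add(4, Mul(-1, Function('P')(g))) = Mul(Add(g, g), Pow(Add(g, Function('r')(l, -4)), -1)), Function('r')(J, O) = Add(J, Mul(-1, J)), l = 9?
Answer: 255654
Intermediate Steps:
Function('r')(J, O) = 0
Function('P')(g) = 2 (Function('P')(g) = Add(4, Mul(-1, Mul(Add(g, g), Pow(Add(g, 0), -1)))) = Add(4, Mul(-1, Mul(Mul(2, g), Pow(g, -1)))) = Add(4, Mul(-1, 2)) = Add(4, -2) = 2)
Add(Add(Mul(85, Add(Add(-19, 183), -86)), Function('P')(-15)), 249022) = Add(Add(Mul(85, Add(Add(-19, 183), -86)), 2), 249022) = Add(Add(Mul(85, Add(164, -86)), 2), 249022) = Add(Add(Mul(85, 78), 2), 249022) = Add(Add(6630, 2), 249022) = Add(6632, 249022) = 255654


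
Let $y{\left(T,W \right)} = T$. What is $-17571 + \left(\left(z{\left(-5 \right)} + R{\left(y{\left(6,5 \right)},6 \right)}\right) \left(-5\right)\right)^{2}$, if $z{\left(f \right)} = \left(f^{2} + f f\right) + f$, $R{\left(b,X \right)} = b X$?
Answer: $146454$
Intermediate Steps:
$R{\left(b,X \right)} = X b$
$z{\left(f \right)} = f + 2 f^{2}$ ($z{\left(f \right)} = \left(f^{2} + f^{2}\right) + f = 2 f^{2} + f = f + 2 f^{2}$)
$-17571 + \left(\left(z{\left(-5 \right)} + R{\left(y{\left(6,5 \right)},6 \right)}\right) \left(-5\right)\right)^{2} = -17571 + \left(\left(- 5 \left(1 + 2 \left(-5\right)\right) + 6 \cdot 6\right) \left(-5\right)\right)^{2} = -17571 + \left(\left(- 5 \left(1 - 10\right) + 36\right) \left(-5\right)\right)^{2} = -17571 + \left(\left(\left(-5\right) \left(-9\right) + 36\right) \left(-5\right)\right)^{2} = -17571 + \left(\left(45 + 36\right) \left(-5\right)\right)^{2} = -17571 + \left(81 \left(-5\right)\right)^{2} = -17571 + \left(-405\right)^{2} = -17571 + 164025 = 146454$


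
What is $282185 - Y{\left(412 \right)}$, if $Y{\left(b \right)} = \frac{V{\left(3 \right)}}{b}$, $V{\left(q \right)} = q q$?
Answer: $\frac{116260211}{412} \approx 2.8219 \cdot 10^{5}$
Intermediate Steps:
$V{\left(q \right)} = q^{2}$
$Y{\left(b \right)} = \frac{9}{b}$ ($Y{\left(b \right)} = \frac{3^{2}}{b} = \frac{9}{b}$)
$282185 - Y{\left(412 \right)} = 282185 - \frac{9}{412} = \frac{116260211}{412}$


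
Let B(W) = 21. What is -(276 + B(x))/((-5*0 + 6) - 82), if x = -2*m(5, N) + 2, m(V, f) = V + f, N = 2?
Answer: 297/76 ≈ 3.9079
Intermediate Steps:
x = -12 (x = -2*(5 + 2) + 2 = -2*7 + 2 = -14 + 2 = -12)
-(276 + B(x))/((-5*0 + 6) - 82) = -(276 + 21)/((-5*0 + 6) - 82) = -297/((0 + 6) - 82) = -297/(6 - 82) = -297/(-76) = -297*(-1)/76 = -1*(-297/76) = 297/76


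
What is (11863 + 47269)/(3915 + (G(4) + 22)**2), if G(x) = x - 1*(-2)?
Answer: 59132/4699 ≈ 12.584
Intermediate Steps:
G(x) = 2 + x (G(x) = x + 2 = 2 + x)
(11863 + 47269)/(3915 + (G(4) + 22)**2) = (11863 + 47269)/(3915 + ((2 + 4) + 22)**2) = 59132/(3915 + (6 + 22)**2) = 59132/(3915 + 28**2) = 59132/(3915 + 784) = 59132/4699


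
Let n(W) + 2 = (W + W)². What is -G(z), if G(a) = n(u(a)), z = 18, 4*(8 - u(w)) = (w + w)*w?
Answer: -94862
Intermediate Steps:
u(w) = 8 - w²/2 (u(w) = 8 - (w + w)*w/4 = 8 - 2*w*w/4 = 8 - w²/2)
n(W) = -2 + 4*W² (n(W) = -2 + (W + W)² = -2 + (2*W)² = -2 + 4*W²)
G(a) = -2 + 4*(8 - a²/2)²
-G(z) = -(-2 + (-16 + 18²)²) = -(-2 + (-16 + 324)²) = -(-2 + 308²) = -(-2 + 94864) = -1*94862 = -94862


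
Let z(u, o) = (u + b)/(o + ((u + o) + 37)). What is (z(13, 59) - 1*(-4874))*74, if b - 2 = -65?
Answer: 15147467/42 ≈ 3.6065e+5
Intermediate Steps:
b = -63 (b = 2 - 65 = -63)
z(u, o) = (-63 + u)/(37 + u + 2*o) (z(u, o) = (u - 63)/(o + ((u + o) + 37)) = (-63 + u)/(o + ((o + u) + 37)) = (-63 + u)/(o + (37 + o + u)) = (-63 + u)/(37 + u + 2*o))
(z(13, 59) - 1*(-4874))*74 = ((-63 + 13)/(37 + 13 + 2*59) - 1*(-4874))*74 = (-50/(37 + 13 + 118) + 4874)*74 = (-50/168 + 4874)*74 = ((1/168)*(-50) + 4874)*74 = (-25/84 + 4874)*74 = (409391/84)*74 = 15147467/42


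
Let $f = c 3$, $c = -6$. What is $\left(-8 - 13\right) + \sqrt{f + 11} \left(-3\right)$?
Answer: $-21 - 3 i \sqrt{7} \approx -21.0 - 7.9373 i$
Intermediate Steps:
$f = -18$ ($f = \left(-6\right) 3 = -18$)
$\left(-8 - 13\right) + \sqrt{f + 11} \left(-3\right) = \left(-8 - 13\right) + \sqrt{-18 + 11} \left(-3\right) = -21 + \sqrt{-7} \left(-3\right) = -21 + i \sqrt{7} \left(-3\right) = -21 - 3 i \sqrt{7}$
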